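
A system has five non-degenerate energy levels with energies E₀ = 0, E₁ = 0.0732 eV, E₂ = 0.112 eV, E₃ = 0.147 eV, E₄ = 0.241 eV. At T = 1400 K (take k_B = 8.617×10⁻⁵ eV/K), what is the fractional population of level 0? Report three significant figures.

k_BT = 8.617×10⁻⁵ × 1400 K = 0.12064 eV.
Eᵢ/kT = 0, 0.60676, 0.92838, 1.2185, 1.9977.
Z = Σ e^(−Eᵢ/kT) = e^(−0) + e^(−0.60676) + e^(−0.92838) + e^(−1.2185) + e^(−1.9977) = 1.0000 + 0.54511 + 0.39519 + 0.29567 + 0.13565 = 2.3716.
P₀ = e^(−E₀/kT) / Z = 1.0000/2.3716 = 0.422.

0.422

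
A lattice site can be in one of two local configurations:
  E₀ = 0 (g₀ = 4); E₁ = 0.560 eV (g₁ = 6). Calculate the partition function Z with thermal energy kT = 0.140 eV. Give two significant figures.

Z = 4.1

Eᵢ/kT = 0, 4.000.
Z = Σ gᵢe^(−Eᵢ/kT) = 4·e^(−0) + 6·e^(−4.000) = 4.000 + 0.1099 = 4.110.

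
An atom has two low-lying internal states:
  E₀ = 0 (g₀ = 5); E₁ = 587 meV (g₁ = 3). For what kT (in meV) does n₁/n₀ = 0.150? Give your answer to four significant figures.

423.4 meV

n₁/n₀ = (g₁/g₀) exp[−(E₁−E₀)/kT] = 0.150.
⇒ (E₁−E₀)/kT = ln((3/5)/0.150) = ln(4.00000) = 1.38629.
kT = 587 meV / 1.38629 = 423.4 meV.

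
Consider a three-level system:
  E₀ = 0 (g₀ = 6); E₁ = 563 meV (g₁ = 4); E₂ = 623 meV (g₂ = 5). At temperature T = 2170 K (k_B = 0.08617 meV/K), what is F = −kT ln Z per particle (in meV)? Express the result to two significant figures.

-350 meV

k_BT = 0.08617 × 2170 K = 187.0 meV.
Eᵢ/kT = 0, 3.011, 3.332.
Z = Σ gᵢe^(−Eᵢ/kT) = 6·e^(−0) + 4·e^(−3.011) + 5·e^(−3.332) = 6.000 + 0.1970 + 0.1786 = 6.376.
F = −kT ln Z = −187.0 × ln(6.376) = −187.0 × 1.853 = -350 meV.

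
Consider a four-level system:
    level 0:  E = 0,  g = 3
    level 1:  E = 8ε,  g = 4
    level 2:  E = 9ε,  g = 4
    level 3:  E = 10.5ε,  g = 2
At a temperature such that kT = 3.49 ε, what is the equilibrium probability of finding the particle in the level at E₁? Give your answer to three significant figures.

Eᵢ/kT = 0, 2.2923, 2.5788, 3.0086.
Z = Σ gᵢe^(−Eᵢ/kT) = 3·e^(−0) + 4·e^(−2.2923) + 4·e^(−2.5788) + 2·e^(−3.0086) = 3.0000 + 0.40414 + 0.30346 + 0.098721 = 3.8063.
P₁ = g₁ e^(−E₁/kT) / Z = 0.40414/3.8063 = 0.106.

0.106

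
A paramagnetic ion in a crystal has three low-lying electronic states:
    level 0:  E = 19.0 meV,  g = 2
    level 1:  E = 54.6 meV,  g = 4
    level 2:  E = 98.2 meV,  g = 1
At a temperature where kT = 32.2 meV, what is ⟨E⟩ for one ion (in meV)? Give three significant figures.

Eᵢ/kT = 0.59006, 1.6957, 3.0497.
Z = Σ gᵢe^(−Eᵢ/kT) = 2·e^(−0.59006) + 4·e^(−1.6957) + 1·e^(−3.0497) = 1.1086 + 0.73388 + 0.047373 = 1.8899.
⟨E⟩ = Σ Eᵢ gᵢe^(−Eᵢ/kT) / Z = (19.0·1.1086 + 54.6·0.73388 + 98.2·0.047373) / 1.8899 = 34.8 meV.

34.8 meV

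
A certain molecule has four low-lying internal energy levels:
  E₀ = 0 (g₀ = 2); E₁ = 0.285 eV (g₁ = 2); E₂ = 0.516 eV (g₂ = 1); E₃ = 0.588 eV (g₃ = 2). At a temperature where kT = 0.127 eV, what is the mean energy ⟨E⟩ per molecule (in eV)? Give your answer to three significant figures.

0.0359 eV

Eᵢ/kT = 0, 2.2441, 4.0630, 4.6299.
Z = Σ gᵢe^(−Eᵢ/kT) = 2·e^(−0) + 2·e^(−2.2441) + 1·e^(−4.0630) + 2·e^(−4.6299) = 2.0000 + 0.21205 + 0.017197 + 0.019511 = 2.2488.
⟨E⟩ = Σ Eᵢ gᵢe^(−Eᵢ/kT) / Z = (0·2.0000 + 0.285·0.21205 + 0.516·0.017197 + 0.588·0.019511) / 2.2488 = 0.0359 eV.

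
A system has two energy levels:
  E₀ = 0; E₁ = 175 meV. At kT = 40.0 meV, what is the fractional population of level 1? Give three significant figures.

0.0124

Eᵢ/kT = 0, 4.3750.
Z = Σ e^(−Eᵢ/kT) = e^(−0) + e^(−4.3750) = 1.0000 + 0.012588 = 1.0126.
P₁ = e^(−E₁/kT) / Z = 0.012588/1.0126 = 0.0124.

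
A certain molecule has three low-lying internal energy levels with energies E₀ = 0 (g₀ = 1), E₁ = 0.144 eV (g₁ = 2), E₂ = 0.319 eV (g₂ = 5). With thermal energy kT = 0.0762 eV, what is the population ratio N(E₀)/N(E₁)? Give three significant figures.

3.31

n₀/n₁ = (g₀/g₁) exp[−(E₀−E₁)/kT] = (1/2) × exp(−(-0.144 eV)/(0.0762 eV)) = (1/2) × exp(1.8898) = 3.31.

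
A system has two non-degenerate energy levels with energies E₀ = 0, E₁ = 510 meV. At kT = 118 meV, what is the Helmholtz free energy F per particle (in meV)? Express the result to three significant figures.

Eᵢ/kT = 0, 4.3220.
Z = Σ e^(−Eᵢ/kT) = e^(−0) + e^(−4.3220) = 1.0000 + 0.013273 = 1.0133.
F = −kT ln Z = −118 × ln(1.0133) = −118 × 0.013212 = -1.56 meV.

-1.56 meV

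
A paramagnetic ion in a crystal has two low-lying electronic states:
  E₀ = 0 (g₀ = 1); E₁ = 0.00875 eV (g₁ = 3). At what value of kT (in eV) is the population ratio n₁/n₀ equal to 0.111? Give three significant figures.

0.00265 eV

n₁/n₀ = (g₁/g₀) exp[−(E₁−E₀)/kT] = 0.111.
⇒ (E₁−E₀)/kT = ln((3/1)/0.111) = ln(27.027) = 3.2968.
kT = 0.00875 eV / 3.2968 = 0.00265 eV.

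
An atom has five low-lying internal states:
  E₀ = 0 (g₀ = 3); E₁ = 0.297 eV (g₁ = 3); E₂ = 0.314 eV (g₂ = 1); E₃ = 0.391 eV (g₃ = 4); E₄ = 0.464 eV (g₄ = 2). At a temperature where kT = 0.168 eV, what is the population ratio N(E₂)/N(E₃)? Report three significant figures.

0.395

n₂/n₃ = (g₂/g₃) exp[−(E₂−E₃)/kT] = (1/4) × exp(−(-0.077 eV)/(0.168 eV)) = (1/4) × exp(0.45833) = 0.395.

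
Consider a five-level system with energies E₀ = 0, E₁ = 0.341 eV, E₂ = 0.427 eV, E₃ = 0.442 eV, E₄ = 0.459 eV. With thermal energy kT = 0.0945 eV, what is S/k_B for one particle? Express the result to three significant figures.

0.270

Eᵢ/kT = 0, 3.6085, 4.5185, 4.6772, 4.8571.
Z = Σ e^(−Eᵢ/kT) = e^(−0) + e^(−3.6085) + e^(−4.5185) + e^(−4.6772) + e^(−4.8571) = 1.0000 + 0.027092 + 0.010905 + 0.0093050 + 0.0077730 = 1.0551.
⟨E⟩ = Σ EᵢPᵢ = 0.020449 eV.
S/k_B = ln Z + ⟨E⟩/kT = ln(1.0551) + 0.020449/0.0945 = 0.053636 + 0.21639 = 0.270.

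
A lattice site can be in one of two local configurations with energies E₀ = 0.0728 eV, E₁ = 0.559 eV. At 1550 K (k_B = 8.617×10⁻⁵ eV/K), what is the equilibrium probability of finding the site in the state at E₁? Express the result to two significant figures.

k_BT = 8.617×10⁻⁵ × 1550 K = 0.1336 eV.
Eᵢ/kT = 0.5449, 4.184.
Z = Σ e^(−Eᵢ/kT) = e^(−0.5449) + e^(−4.184) = 0.5799 + 0.01524 = 0.5951.
P₁ = e^(−E₁/kT) / Z = 0.01524/0.5951 = 0.026.

0.026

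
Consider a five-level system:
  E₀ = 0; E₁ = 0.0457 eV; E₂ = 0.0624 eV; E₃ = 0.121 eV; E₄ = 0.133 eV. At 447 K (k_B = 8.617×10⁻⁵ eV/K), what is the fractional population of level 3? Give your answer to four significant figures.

0.02739

k_BT = 8.617×10⁻⁵ × 447 K = 0.0385180 eV.
Eᵢ/kT = 0, 1.18646, 1.62002, 3.14139, 3.45293.
Z = Σ e^(−Eᵢ/kT) = e^(−0) + e^(−1.18646) + e^(−1.62002) + e^(−3.14139) + e^(−3.45293) = 1.00000 + 0.305300 + 0.197895 + 0.0432227 + 0.0316528 = 1.57807.
P₃ = e^(−E₃/kT) / Z = 0.0432227/1.57807 = 0.02739.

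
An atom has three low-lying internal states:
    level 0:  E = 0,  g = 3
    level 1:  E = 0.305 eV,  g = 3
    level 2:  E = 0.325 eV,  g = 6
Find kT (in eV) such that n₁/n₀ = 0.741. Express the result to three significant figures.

n₁/n₀ = (g₁/g₀) exp[−(E₁−E₀)/kT] = 0.741.
⇒ (E₁−E₀)/kT = ln((3/3)/0.741) = ln(1.3495) = 0.29973.
kT = 0.305 eV / 0.29973 = 1.02 eV.

1.02 eV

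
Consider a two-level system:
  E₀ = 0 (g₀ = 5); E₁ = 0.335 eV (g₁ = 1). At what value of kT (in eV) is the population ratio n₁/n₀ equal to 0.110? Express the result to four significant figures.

0.5604 eV

n₁/n₀ = (g₁/g₀) exp[−(E₁−E₀)/kT] = 0.110.
⇒ (E₁−E₀)/kT = ln((1/5)/0.110) = ln(1.81818) = 0.597836.
kT = 0.335 eV / 0.597836 = 0.5604 eV.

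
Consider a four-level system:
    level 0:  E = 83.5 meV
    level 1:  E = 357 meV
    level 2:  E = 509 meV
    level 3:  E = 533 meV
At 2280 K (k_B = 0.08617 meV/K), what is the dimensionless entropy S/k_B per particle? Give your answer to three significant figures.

k_BT = 0.08617 × 2280 K = 196.47 meV.
Eᵢ/kT = 0.42500, 1.8171, 2.5907, 2.7129.
Z = Σ e^(−Eᵢ/kT) = e^(−0.42500) + e^(−1.8171) + e^(−2.5907) + e^(−2.7129) = 0.65377 + 0.16250 + 0.074968 + 0.066344 = 0.95758.
⟨E⟩ = Σ EᵢPᵢ = 194.37 meV.
S/k_B = ln Z + ⟨E⟩/kT = ln(0.95758) + 194.37/196.47 = -0.043346 + 0.98931 = 0.946.

0.946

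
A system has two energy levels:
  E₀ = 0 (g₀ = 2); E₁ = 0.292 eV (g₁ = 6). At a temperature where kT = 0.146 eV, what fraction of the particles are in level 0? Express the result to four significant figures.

Eᵢ/kT = 0, 2.00000.
Z = Σ gᵢe^(−Eᵢ/kT) = 2·e^(−0) + 6·e^(−2.00000) = 2.00000 + 0.812012 = 2.81201.
P₀ = g₀ e^(−E₀/kT) / Z = 2.00000/2.81201 = 0.7112.

0.7112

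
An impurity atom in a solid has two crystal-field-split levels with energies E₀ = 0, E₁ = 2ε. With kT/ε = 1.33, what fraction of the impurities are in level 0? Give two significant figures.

0.82

Eᵢ/kT = 0, 1.504.
Z = Σ e^(−Eᵢ/kT) = e^(−0) + e^(−1.504) = 1.000 + 0.2222 = 1.222.
P₀ = e^(−E₀/kT) / Z = 1.000/1.222 = 0.82.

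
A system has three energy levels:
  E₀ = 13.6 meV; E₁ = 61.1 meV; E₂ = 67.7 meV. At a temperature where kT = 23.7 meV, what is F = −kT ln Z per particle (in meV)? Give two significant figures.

8.6 meV

Eᵢ/kT = 0.5738, 2.578, 2.857.
Z = Σ e^(−Eᵢ/kT) = e^(−0.5738) + e^(−2.578) + e^(−2.857) = 0.5634 + 0.07593 + 0.05744 = 0.6968.
F = −kT ln Z = −23.7 × ln(0.6968) = −23.7 × -0.3613 = 8.6 meV.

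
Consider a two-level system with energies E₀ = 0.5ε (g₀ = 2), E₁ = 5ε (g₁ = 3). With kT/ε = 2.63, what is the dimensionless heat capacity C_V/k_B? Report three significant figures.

Eᵢ/kT = 0.19011, 1.9011.
Z = Σ gᵢe^(−Eᵢ/kT) = 2·e^(−0.19011) + 3·e^(−1.9011) = 1.6537 + 0.44821 = 2.1019.
⟨E⟩ = 1.4596 ε, ⟨E²⟩ = 5.5277 ε².
C_V/k_B = (⟨E²⟩ − ⟨E⟩²)/(kT)² = (5.5277 − 2.1304)/6.9169 = 0.491.

0.491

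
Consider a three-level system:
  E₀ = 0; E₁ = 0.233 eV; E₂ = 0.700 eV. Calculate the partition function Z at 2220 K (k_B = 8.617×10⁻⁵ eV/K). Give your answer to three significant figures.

k_BT = 8.617×10⁻⁵ × 2220 K = 0.19130 eV.
Eᵢ/kT = 0, 1.2180, 3.6592.
Z = Σ e^(−Eᵢ/kT) = e^(−0) + e^(−1.2180) + e^(−3.6592) = 1.0000 + 0.29582 + 0.025753 = 1.3216.

Z = 1.32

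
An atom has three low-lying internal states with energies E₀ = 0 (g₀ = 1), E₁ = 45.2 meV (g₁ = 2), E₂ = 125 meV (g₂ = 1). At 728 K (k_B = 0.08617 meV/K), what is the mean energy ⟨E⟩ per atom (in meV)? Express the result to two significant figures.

29 meV

k_BT = 0.08617 × 728 K = 62.73 meV.
Eᵢ/kT = 0, 0.7205, 1.993.
Z = Σ gᵢe^(−Eᵢ/kT) = 1·e^(−0) + 2·e^(−0.7205) + 1·e^(−1.993) = 1.000 + 0.9730 + 0.1363 = 2.109.
⟨E⟩ = Σ Eᵢ gᵢe^(−Eᵢ/kT) / Z = (0·1.000 + 45.2·0.9730 + 125·0.1363) / 2.109 = 29 meV.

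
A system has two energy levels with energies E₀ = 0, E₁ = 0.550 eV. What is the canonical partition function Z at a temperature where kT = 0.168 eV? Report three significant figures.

Z = 1.04

Eᵢ/kT = 0, 3.2738.
Z = Σ e^(−Eᵢ/kT) = e^(−0) + e^(−3.2738) = 1.0000 + 0.037862 = 1.0379.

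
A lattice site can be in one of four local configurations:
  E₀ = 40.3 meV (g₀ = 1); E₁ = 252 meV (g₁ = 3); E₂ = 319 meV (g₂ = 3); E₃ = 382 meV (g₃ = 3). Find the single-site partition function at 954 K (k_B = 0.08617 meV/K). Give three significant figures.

Z = 0.843

k_BT = 0.08617 × 954 K = 82.206 meV.
Eᵢ/kT = 0.49023, 3.0655, 3.8805, 4.6469.
Z = Σ gᵢe^(−Eᵢ/kT) = 1·e^(−0.49023) + 3·e^(−3.0655) + 3·e^(−3.8805) + 3·e^(−4.6469) = 0.61249 + 0.13989 + 0.061922 + 0.028774 = 0.84308.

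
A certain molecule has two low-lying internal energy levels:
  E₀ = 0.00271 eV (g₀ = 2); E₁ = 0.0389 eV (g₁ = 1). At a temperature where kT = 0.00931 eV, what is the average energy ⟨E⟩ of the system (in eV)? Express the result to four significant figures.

0.003077 eV

Eᵢ/kT = 0.291085, 4.17830.
Z = Σ gᵢe^(−Eᵢ/kT) = 2·e^(−0.291085) + 1·e^(−4.17830) = 1.49490 + 0.0153245 = 1.51022.
⟨E⟩ = Σ Eᵢ gᵢe^(−Eᵢ/kT) / Z = (0.00271·1.49490 + 0.0389·0.0153245) / 1.51022 = 0.003077 eV.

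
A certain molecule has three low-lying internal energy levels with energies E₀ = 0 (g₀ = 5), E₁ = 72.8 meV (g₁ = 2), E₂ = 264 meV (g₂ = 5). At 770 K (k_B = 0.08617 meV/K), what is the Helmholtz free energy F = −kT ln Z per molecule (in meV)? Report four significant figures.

k_BT = 0.08617 × 770 K = 66.3509 meV.
Eᵢ/kT = 0, 1.09720, 3.97885.
Z = Σ gᵢe^(−Eᵢ/kT) = 5·e^(−0) + 2·e^(−1.09720) + 5·e^(−3.97885) = 5.00000 + 0.667609 + 0.0935357 = 5.76114.
F = −kT ln Z = −66.3509 × ln(5.76114) = −66.3509 × 1.75114 = -116.2 meV.

-116.2 meV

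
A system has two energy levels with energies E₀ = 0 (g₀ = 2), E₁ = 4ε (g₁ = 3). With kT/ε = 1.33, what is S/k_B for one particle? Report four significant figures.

0.9722

Eᵢ/kT = 0, 3.00752.
Z = Σ gᵢe^(−Eᵢ/kT) = 2·e^(−0) + 3·e^(−3.00752) = 2.00000 + 0.148242 = 2.14824.
⟨E⟩ = Σ EᵢPᵢ = 0.276025 ε.
S/k_B = ln Z + ⟨E⟩/kT = ln(2.14824) + 0.276025/1.33 = 0.764649 + 0.207538 = 0.9722.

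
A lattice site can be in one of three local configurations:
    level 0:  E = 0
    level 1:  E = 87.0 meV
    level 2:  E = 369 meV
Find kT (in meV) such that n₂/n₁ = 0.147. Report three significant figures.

147 meV

n₂/n₁ = exp[−(E₂−E₁)/kT] = 0.147.
⇒ (E₂−E₁)/kT = ln(1/0.147) = ln(6.8027) = 1.9173.
kT = 282.0 meV / 1.9173 = 147 meV.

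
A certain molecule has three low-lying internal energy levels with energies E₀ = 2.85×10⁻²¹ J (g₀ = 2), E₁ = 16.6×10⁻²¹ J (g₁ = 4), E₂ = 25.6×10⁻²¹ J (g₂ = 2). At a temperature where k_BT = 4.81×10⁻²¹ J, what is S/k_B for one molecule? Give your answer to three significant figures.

1.14

Eᵢ/kT = 0.59252, 3.4511, 5.3222.
Z = Σ gᵢe^(−Eᵢ/kT) = 2·e^(−0.59252) + 4·e^(−3.4511) + 2·e^(−5.3222) = 1.1059 + 0.12684 + 0.0097640 = 1.2425.
⟨E⟩ = Σ EᵢPᵢ = 4.4324 ×10⁻²¹ J.
S/k_B = ln Z + ⟨E⟩/kT = ln(1.2425) + 4.4324/4.81 = 0.21713 + 0.92150 = 1.14.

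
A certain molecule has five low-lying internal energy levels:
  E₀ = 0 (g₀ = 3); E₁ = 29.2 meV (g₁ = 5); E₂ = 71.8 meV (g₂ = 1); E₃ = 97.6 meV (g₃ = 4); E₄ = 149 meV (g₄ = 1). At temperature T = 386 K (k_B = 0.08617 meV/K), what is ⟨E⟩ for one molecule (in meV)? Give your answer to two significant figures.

k_BT = 0.08617 × 386 K = 33.26 meV.
Eᵢ/kT = 0, 0.8779, 2.159, 2.934, 4.480.
Z = Σ gᵢe^(−Eᵢ/kT) = 3·e^(−0) + 5·e^(−0.8779) + 1·e^(−2.159) + 4·e^(−2.934) + 1·e^(−4.480) = 3.000 + 2.078 + 0.1154 + 0.2127 + 0.01133 = 5.417.
⟨E⟩ = Σ Eᵢ gᵢe^(−Eᵢ/kT) / Z = (0·3.000 + 29.2·2.078 + 71.8·0.1154 + 97.6·0.2127 + 149·0.01133) / 5.417 = 17 meV.

17 meV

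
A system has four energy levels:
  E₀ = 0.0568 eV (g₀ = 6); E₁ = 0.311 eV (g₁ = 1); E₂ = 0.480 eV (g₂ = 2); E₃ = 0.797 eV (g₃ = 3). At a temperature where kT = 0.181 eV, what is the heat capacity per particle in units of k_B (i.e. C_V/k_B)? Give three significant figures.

Eᵢ/kT = 0.31381, 1.7182, 2.6519, 4.4033.
Z = Σ gᵢe^(−Eᵢ/kT) = 6·e^(−0.31381) + 1·e^(−1.7182) + 2·e^(−2.6519) + 3·e^(−4.4033) = 4.3839 + 0.17939 + 0.14103 + 0.036711 = 4.7410.
⟨E⟩ = 0.084739 eV, ⟨E²⟩ = 0.018415 eV².
C_V/k_B = (⟨E²⟩ − ⟨E⟩²)/(kT)² = (0.018415 − 0.0071807)/0.032761 = 0.343.

0.343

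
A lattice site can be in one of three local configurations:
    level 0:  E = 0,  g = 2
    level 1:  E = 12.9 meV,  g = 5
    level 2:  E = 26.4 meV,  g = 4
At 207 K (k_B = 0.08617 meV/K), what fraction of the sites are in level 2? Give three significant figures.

k_BT = 0.08617 × 207 K = 17.837 meV.
Eᵢ/kT = 0, 0.72322, 1.4801.
Z = Σ gᵢe^(−Eᵢ/kT) = 2·e^(−0) + 5·e^(−0.72322) + 4·e^(−1.4801) = 2.0000 + 2.4259 + 0.91046 = 5.3364.
P₂ = g₂ e^(−E₂/kT) / Z = 0.91046/5.3364 = 0.171.

0.171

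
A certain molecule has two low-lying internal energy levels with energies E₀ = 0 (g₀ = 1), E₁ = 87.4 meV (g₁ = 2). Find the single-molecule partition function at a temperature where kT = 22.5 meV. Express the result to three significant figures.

Eᵢ/kT = 0, 3.8844.
Z = Σ gᵢe^(−Eᵢ/kT) = 1·e^(−0) + 2·e^(−3.8844) = 1.0000 + 0.041120 = 1.0411.

Z = 1.04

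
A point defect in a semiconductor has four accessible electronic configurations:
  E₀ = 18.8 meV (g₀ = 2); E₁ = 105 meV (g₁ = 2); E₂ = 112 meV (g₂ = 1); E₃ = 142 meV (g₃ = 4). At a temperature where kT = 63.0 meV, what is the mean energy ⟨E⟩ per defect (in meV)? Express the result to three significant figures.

59.6 meV

Eᵢ/kT = 0.29841, 1.6667, 1.7778, 2.2540.
Z = Σ gᵢe^(−Eᵢ/kT) = 2·e^(−0.29841) + 2·e^(−1.6667) + 1·e^(−1.7778) + 4·e^(−2.2540) = 1.4840 + 0.37774 + 0.16901 + 0.41991 = 2.4507.
⟨E⟩ = Σ Eᵢ gᵢe^(−Eᵢ/kT) / Z = (18.8·1.4840 + 105·0.37774 + 112·0.16901 + 142·0.41991) / 2.4507 = 59.6 meV.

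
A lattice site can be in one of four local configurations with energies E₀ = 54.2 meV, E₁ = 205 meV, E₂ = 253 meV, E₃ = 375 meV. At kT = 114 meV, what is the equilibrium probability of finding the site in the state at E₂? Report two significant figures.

0.12

Eᵢ/kT = 0.4754, 1.798, 2.219, 3.289.
Z = Σ e^(−Eᵢ/kT) = e^(−0.4754) + e^(−1.798) + e^(−2.219) + e^(−3.289) = 0.6216 + 0.1656 + 0.1087 + 0.03729 = 0.9332.
P₂ = e^(−E₂/kT) / Z = 0.1087/0.9332 = 0.12.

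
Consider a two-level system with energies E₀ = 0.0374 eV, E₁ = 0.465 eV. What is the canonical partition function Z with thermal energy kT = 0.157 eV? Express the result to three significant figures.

Z = 0.840

Eᵢ/kT = 0.23822, 2.9618.
Z = Σ e^(−Eᵢ/kT) = e^(−0.23822) + e^(−2.9618) = 0.78803 + 0.051726 = 0.83976.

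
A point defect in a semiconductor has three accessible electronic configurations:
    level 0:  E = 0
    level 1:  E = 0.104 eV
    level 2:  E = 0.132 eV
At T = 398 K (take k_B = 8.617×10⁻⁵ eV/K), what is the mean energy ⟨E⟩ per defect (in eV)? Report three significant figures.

k_BT = 8.617×10⁻⁵ × 398 K = 0.034296 eV.
Eᵢ/kT = 0, 3.0324, 3.8488.
Z = Σ e^(−Eᵢ/kT) = e^(−0) + e^(−3.0324) + e^(−3.8488) = 1.0000 + 0.048200 + 0.021305 = 1.0695.
⟨E⟩ = Σ Eᵢ e^(−Eᵢ/kT) / Z = (0·1.0000 + 0.104·0.048200 + 0.132·0.021305) / 1.0695 = 0.00732 eV.

0.00732 eV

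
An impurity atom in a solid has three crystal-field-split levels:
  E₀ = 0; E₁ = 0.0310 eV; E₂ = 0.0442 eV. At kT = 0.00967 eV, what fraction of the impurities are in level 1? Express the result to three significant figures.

Eᵢ/kT = 0, 3.2058, 4.5708.
Z = Σ e^(−Eᵢ/kT) = e^(−0) + e^(−3.2058) + e^(−4.5708) = 1.0000 + 0.040526 + 0.010350 = 1.0509.
P₁ = e^(−E₁/kT) / Z = 0.040526/1.0509 = 0.0386.

0.0386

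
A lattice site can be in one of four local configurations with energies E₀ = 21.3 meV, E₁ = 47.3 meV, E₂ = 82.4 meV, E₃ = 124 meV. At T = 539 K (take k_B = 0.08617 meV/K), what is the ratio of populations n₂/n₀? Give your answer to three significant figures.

k_BT = 0.08617 × 539 K = 46.446 meV.
n₂/n₀ = exp[−(E₂−E₀)/kT] = exp(−(61.1 meV)/(46.446 meV)) = exp(-1.3155) = 0.268.

0.268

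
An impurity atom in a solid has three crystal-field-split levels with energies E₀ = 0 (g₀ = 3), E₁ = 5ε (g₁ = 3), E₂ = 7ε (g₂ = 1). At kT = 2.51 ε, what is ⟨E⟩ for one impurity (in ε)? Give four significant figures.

Eᵢ/kT = 0, 1.99203, 2.78884.
Z = Σ gᵢe^(−Eᵢ/kT) = 3·e^(−0) + 3·e^(−1.99203) + 1·e^(−2.78884) = 3.00000 + 0.409255 + 0.0614925 = 3.47075.
⟨E⟩ = Σ Eᵢ gᵢe^(−Eᵢ/kT) / Z = (0·3.00000 + 5·0.409255 + 7·0.0614925) / 3.47075 = 0.7136 ε.

0.7136 ε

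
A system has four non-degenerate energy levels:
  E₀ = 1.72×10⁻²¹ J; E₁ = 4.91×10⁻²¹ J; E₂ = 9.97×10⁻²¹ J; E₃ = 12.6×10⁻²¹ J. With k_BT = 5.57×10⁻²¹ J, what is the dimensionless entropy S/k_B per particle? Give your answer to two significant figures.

1.1

Eᵢ/kT = 0.3088, 0.8815, 1.790, 2.262.
Z = Σ e^(−Eᵢ/kT) = e^(−0.3088) + e^(−0.8815) + e^(−1.790) + e^(−2.262) = 0.7343 + 0.4142 + 0.1670 + 0.1041 = 1.420.
⟨E⟩ = Σ EᵢPᵢ = 4.418 ×10⁻²¹ J.
S/k_B = ln Z + ⟨E⟩/kT = ln(1.420) + 4.418/5.57 = 0.3507 + 0.7932 = 1.1.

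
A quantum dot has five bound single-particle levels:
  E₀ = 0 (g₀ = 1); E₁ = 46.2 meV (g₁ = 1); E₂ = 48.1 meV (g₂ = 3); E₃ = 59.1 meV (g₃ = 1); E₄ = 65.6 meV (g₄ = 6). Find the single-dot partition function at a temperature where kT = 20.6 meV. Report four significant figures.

Eᵢ/kT = 0, 2.24272, 2.33495, 2.86893, 3.18447.
Z = Σ gᵢe^(−Eᵢ/kT) = 1·e^(−0) + 1·e^(−2.24272) + 3·e^(−2.33495) + 1·e^(−2.86893) + 6·e^(−3.18447) = 1.00000 + 0.106169 + 0.290446 + 0.0567596 + 0.248401 = 1.70178.

Z = 1.702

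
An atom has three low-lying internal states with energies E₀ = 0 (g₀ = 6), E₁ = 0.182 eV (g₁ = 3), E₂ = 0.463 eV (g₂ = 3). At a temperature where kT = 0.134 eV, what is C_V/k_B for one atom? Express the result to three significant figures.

Eᵢ/kT = 0, 1.3582, 3.4552.
Z = Σ gᵢe^(−Eᵢ/kT) = 6·e^(−0) + 3·e^(−1.3582) + 3·e^(−3.4552) = 6.0000 + 0.77137 + 0.094743 = 6.8661.
⟨E⟩ = 0.026836 eV, ⟨E²⟩ = 0.0066793 eV².
C_V/k_B = (⟨E²⟩ − ⟨E⟩²)/(kT)² = (0.0066793 − 0.00072017)/0.017956 = 0.332.

0.332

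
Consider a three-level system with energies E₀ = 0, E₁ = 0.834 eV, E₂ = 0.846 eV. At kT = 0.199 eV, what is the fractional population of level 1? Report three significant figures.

Eᵢ/kT = 0, 4.1910, 4.2513.
Z = Σ e^(−Eᵢ/kT) = e^(−0) + e^(−4.1910) + e^(−4.2513) = 1.0000 + 0.015131 + 0.014246 = 1.0294.
P₁ = e^(−E₁/kT) / Z = 0.015131/1.0294 = 0.0147.

0.0147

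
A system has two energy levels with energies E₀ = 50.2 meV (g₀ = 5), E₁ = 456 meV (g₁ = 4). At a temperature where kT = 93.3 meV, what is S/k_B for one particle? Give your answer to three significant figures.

1.66

Eᵢ/kT = 0.53805, 4.8875.
Z = Σ gᵢe^(−Eᵢ/kT) = 5·e^(−0.53805) + 4·e^(−4.8875) = 2.9194 + 0.030161 = 2.9496.
⟨E⟩ = Σ EᵢPᵢ = 54.349 meV.
S/k_B = ln Z + ⟨E⟩/kT = ln(2.9496) + 54.349/93.3 = 1.0817 + 0.58252 = 1.66.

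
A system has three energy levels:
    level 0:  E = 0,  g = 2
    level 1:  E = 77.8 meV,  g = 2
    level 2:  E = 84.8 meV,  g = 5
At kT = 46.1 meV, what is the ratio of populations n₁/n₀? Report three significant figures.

0.185

n₁/n₀ = (g₁/g₀) exp[−(E₁−E₀)/kT] = (2/2) × exp(−(77.8 meV)/(46.1 meV)) = (2/2) × exp(-1.6876) = 0.185.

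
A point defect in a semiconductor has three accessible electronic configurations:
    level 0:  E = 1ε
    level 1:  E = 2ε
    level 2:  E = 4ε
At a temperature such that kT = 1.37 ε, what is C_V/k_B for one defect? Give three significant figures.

Eᵢ/kT = 0.72993, 1.4599, 2.9197.
Z = Σ e^(−Eᵢ/kT) = e^(−0.72993) + e^(−1.4599) + e^(−2.9197) = 0.48194 + 0.23226 + 0.053950 = 0.76815.
⟨E⟩ = 1.5131 ε, ⟨E²⟩ = 2.9606 ε².
C_V/k_B = (⟨E²⟩ − ⟨E⟩²)/(kT)² = (2.9606 − 2.2895)/1.8769 = 0.358.

0.358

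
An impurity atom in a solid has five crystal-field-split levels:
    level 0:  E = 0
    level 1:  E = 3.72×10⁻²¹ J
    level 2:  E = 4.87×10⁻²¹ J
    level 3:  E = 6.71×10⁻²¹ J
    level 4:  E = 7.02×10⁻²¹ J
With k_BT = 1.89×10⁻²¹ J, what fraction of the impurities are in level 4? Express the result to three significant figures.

Eᵢ/kT = 0, 1.9683, 2.5767, 3.5503, 3.7143.
Z = Σ e^(−Eᵢ/kT) = e^(−0) + e^(−1.9683) + e^(−2.5767) + e^(−3.5503) + e^(−3.7143) = 1.0000 + 0.13969 + 0.076024 + 0.028716 + 0.024372 = 1.2688.
P₄ = e^(−E₄/kT) / Z = 0.024372/1.2688 = 0.0192.

0.0192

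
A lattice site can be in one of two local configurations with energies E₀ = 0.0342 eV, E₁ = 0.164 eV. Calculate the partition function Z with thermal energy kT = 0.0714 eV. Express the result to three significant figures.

Z = 0.720

Eᵢ/kT = 0.47899, 2.2969.
Z = Σ e^(−Eᵢ/kT) = e^(−0.47899) + e^(−2.2969) = 0.61941 + 0.10057 = 0.71998.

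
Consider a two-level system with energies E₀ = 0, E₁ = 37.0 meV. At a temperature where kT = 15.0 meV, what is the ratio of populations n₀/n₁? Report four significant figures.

11.78

n₀/n₁ = exp[−(E₀−E₁)/kT] = exp(−(-37.0 meV)/(15.0 meV)) = exp(2.46667) = 11.78.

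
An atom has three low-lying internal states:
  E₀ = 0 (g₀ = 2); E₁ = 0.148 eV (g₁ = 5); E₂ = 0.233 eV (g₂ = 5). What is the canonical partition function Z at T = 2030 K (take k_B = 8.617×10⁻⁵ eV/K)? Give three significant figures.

k_BT = 8.617×10⁻⁵ × 2030 K = 0.17493 eV.
Eᵢ/kT = 0, 0.84605, 1.3320.
Z = Σ gᵢe^(−Eᵢ/kT) = 2·e^(−0) + 5·e^(−0.84605) + 5·e^(−1.3320) = 2.0000 + 2.1455 + 1.3197 = 5.4652.

Z = 5.47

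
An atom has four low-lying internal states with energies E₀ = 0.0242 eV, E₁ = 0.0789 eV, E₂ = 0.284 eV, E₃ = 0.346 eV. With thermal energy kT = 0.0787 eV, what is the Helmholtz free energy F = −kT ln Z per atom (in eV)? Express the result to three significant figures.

Eᵢ/kT = 0.30750, 1.0025, 3.6086, 4.3964.
Z = Σ e^(−Eᵢ/kT) = e^(−0.30750) + e^(−1.0025) + e^(−3.6086) + e^(−4.3964) = 0.73528 + 0.36696 + 0.027090 + 0.012322 = 1.1417.
F = −kT ln Z = −0.0787 × ln(1.1417) = −0.0787 × 0.13252 = -0.0104 eV.

-0.0104 eV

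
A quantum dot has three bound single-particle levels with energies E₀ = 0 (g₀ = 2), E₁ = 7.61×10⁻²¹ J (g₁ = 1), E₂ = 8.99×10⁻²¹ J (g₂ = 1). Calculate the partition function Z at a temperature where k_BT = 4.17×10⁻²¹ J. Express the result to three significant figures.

Eᵢ/kT = 0, 1.8249, 2.1559.
Z = Σ gᵢe^(−Eᵢ/kT) = 2·e^(−0) + 1·e^(−1.8249) + 1·e^(−2.1559) = 2.0000 + 0.16123 + 0.11580 = 2.2770.

Z = 2.28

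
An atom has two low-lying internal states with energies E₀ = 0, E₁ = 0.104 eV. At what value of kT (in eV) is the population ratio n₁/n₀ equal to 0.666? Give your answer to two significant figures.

0.26 eV

n₁/n₀ = exp[−(E₁−E₀)/kT] = 0.666.
⇒ (E₁−E₀)/kT = ln(1/0.666) = ln(1.502) = 0.4068.
kT = 0.104 eV / 0.4068 = 0.26 eV.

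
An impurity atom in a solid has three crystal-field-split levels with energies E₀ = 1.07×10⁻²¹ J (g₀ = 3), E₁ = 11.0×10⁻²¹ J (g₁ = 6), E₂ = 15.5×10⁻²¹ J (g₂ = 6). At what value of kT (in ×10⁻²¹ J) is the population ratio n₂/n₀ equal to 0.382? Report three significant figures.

n₂/n₀ = (g₂/g₀) exp[−(E₂−E₀)/kT] = 0.382.
⇒ (E₂−E₀)/kT = ln((6/3)/0.382) = ln(5.2356) = 1.6555.
kT = 14.43 ×10⁻²¹ J / 1.6555 = 8.72 ×10⁻²¹ J.

8.72 ×10⁻²¹ J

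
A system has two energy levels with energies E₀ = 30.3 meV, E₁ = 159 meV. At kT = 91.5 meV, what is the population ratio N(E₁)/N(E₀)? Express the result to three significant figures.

n₁/n₀ = exp[−(E₁−E₀)/kT] = exp(−(128.7 meV)/(91.5 meV)) = exp(-1.4066) = 0.245.

0.245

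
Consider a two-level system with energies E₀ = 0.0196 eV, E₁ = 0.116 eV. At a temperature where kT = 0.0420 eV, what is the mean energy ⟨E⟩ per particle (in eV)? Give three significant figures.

Eᵢ/kT = 0.46667, 2.7619.
Z = Σ e^(−Eᵢ/kT) = e^(−0.46667) + e^(−2.7619) = 0.62709 + 0.063172 = 0.69026.
⟨E⟩ = Σ Eᵢ e^(−Eᵢ/kT) / Z = (0.0196·0.62709 + 0.116·0.063172) / 0.69026 = 0.0284 eV.

0.0284 eV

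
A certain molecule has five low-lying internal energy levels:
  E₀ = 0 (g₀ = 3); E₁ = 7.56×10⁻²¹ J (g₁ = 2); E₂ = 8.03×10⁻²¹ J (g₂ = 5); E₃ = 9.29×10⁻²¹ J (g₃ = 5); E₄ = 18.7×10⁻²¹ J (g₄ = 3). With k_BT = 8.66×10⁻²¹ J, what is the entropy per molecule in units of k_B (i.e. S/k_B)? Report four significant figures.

2.717

Eᵢ/kT = 0, 0.872979, 0.927252, 1.07275, 2.15935.
Z = Σ gᵢe^(−Eᵢ/kT) = 3·e^(−0) + 2·e^(−0.872979) + 5·e^(−0.927252) + 5·e^(−1.07275) + 3·e^(−2.15935) = 3.00000 + 0.835411 + 1.97820 + 1.71033 + 0.346200 = 7.87014.
⟨E⟩ = Σ EᵢPᵢ = 5.66236 ×10⁻²¹ J.
S/k_B = ln Z + ⟨E⟩/kT = ln(7.87014) + 5.66236/8.66 = 2.06308 + 0.653852 = 2.717.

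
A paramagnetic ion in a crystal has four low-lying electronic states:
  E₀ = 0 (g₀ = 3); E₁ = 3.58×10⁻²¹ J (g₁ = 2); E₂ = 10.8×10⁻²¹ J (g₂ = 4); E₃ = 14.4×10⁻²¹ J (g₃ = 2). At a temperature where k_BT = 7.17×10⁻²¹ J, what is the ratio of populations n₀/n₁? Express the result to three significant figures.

n₀/n₁ = (g₀/g₁) exp[−(E₀−E₁)/kT] = (3/2) × exp(−(-3.58 ×10⁻²¹ J)/(7.17 ×10⁻²¹ J)) = (3/2) × exp(0.49930) = 2.47.

2.47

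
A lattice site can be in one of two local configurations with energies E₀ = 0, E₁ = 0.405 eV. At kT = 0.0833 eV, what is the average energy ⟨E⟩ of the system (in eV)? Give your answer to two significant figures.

Eᵢ/kT = 0, 4.862.
Z = Σ e^(−Eᵢ/kT) = e^(−0) + e^(−4.862) = 1.000 + 0.007735 = 1.008.
⟨E⟩ = Σ Eᵢ e^(−Eᵢ/kT) / Z = (0·1.000 + 0.405·0.007735) / 1.008 = 0.0031 eV.

0.0031 eV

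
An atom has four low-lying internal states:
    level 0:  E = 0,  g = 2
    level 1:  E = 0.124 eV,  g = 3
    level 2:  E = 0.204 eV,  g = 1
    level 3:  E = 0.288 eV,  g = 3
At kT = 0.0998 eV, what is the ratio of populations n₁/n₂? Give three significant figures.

n₁/n₂ = (g₁/g₂) exp[−(E₁−E₂)/kT] = (3/1) × exp(−(-0.080 eV)/(0.0998 eV)) = (3/1) × exp(0.80160) = 6.69.

6.69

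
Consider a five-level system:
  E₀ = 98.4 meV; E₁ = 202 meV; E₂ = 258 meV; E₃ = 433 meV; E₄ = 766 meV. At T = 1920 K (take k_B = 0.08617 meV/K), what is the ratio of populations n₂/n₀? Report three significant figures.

0.381

k_BT = 0.08617 × 1920 K = 165.45 meV.
n₂/n₀ = exp[−(E₂−E₀)/kT] = exp(−(159.6 meV)/(165.45 meV)) = exp(-0.96464) = 0.381.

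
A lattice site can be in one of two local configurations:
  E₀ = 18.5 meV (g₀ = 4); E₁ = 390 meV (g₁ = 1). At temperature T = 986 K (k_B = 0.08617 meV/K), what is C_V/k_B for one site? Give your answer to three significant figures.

k_BT = 0.08617 × 986 K = 84.964 meV.
Eᵢ/kT = 0.21774, 4.5902.
Z = Σ gᵢe^(−Eᵢ/kT) = 4·e^(−0.21774) + 1·e^(−4.5902) = 3.2173 + 0.010151 = 3.2275.
⟨E⟩ = 19.668 meV, ⟨E²⟩ = 819.55 meV².
C_V/k_B = (⟨E²⟩ − ⟨E⟩²)/(kT)² = (819.55 − 386.83)/7218.9 = 0.0599.

0.0599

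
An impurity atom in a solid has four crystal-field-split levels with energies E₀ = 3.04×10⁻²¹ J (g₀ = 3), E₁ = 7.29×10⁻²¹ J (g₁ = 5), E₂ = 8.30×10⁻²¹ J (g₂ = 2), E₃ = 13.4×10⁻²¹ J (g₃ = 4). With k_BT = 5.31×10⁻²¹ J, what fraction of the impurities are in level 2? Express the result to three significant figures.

Eᵢ/kT = 0.57250, 1.3729, 1.5631, 2.5235.
Z = Σ gᵢe^(−Eᵢ/kT) = 3·e^(−0.57250) + 5·e^(−1.3729) + 2·e^(−1.5631) + 4·e^(−2.5235) = 1.6923 + 1.2669 + 0.41897 + 0.32071 = 3.6989.
P₂ = g₂ e^(−E₂/kT) / Z = 0.41897/3.6989 = 0.113.

0.113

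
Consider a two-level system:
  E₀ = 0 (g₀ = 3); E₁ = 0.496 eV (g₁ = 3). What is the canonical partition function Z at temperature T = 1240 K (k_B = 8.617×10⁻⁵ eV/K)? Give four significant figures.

k_BT = 8.617×10⁻⁵ × 1240 K = 0.106851 eV.
Eᵢ/kT = 0, 4.64198.
Z = Σ gᵢe^(−Eᵢ/kT) = 3·e^(−0) + 3·e^(−4.64198) = 3.00000 + 0.0289158 = 3.02892.

Z = 3.029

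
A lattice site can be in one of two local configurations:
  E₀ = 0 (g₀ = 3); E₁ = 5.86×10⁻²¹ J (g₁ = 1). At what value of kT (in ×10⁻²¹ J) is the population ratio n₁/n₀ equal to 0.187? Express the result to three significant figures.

10.1 ×10⁻²¹ J

n₁/n₀ = (g₁/g₀) exp[−(E₁−E₀)/kT] = 0.187.
⇒ (E₁−E₀)/kT = ln((1/3)/0.187) = ln(1.7825) = 0.57802.
kT = 5.86 ×10⁻²¹ J / 0.57802 = 10.1 ×10⁻²¹ J.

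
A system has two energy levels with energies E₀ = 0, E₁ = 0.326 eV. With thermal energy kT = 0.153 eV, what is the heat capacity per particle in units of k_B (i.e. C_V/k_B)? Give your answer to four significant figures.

0.4308

Eᵢ/kT = 0, 2.13072.
Z = Σ e^(−Eᵢ/kT) = e^(−0) + e^(−2.13072) = 1.00000 + 0.118752 = 1.11875.
⟨E⟩ = 0.0346039 eV, ⟨E²⟩ = 0.0112809 eV².
C_V/k_B = (⟨E²⟩ − ⟨E⟩²)/(kT)² = (0.0112809 − 0.00119743)/0.0234090 = 0.4308.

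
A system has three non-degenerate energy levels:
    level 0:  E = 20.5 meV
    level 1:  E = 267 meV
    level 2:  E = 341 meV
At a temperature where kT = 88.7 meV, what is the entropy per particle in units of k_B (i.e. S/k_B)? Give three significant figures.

Eᵢ/kT = 0.23112, 3.0101, 3.8444.
Z = Σ e^(−Eᵢ/kT) = e^(−0.23112) + e^(−3.0101) + e^(−3.8444) = 0.79364 + 0.049287 + 0.021399 = 0.86433.
⟨E⟩ = Σ EᵢPᵢ = 42.491 meV.
S/k_B = ln Z + ⟨E⟩/kT = ln(0.86433) + 42.491/88.7 = -0.14580 + 0.47904 = 0.333.

0.333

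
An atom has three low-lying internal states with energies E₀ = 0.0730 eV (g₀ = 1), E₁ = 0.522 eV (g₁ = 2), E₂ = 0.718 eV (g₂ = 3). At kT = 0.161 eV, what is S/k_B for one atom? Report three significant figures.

Eᵢ/kT = 0.45342, 3.2422, 4.4596.
Z = Σ gᵢe^(−Eᵢ/kT) = 1·e^(−0.45342) + 2·e^(−3.2422) + 3·e^(−4.4596) = 0.63545 + 0.078156 + 0.034701 = 0.74831.
⟨E⟩ = Σ EᵢPᵢ = 0.14981 eV.
S/k_B = ln Z + ⟨E⟩/kT = ln(0.74831) + 0.14981/0.161 = -0.28994 + 0.93050 = 0.641.

0.641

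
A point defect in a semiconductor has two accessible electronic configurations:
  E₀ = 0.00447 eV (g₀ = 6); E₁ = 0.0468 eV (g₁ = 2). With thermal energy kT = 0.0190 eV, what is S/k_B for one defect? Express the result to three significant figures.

1.90

Eᵢ/kT = 0.23526, 2.4632.
Z = Σ gᵢe^(−Eᵢ/kT) = 6·e^(−0.23526) + 2·e^(−2.4632) = 4.7422 + 0.17032 = 4.9125.
⟨E⟩ = Σ EᵢPᵢ = 0.0059376 eV.
S/k_B = ln Z + ⟨E⟩/kT = ln(4.9125) + 0.0059376/0.0190 = 1.5918 + 0.31251 = 1.90.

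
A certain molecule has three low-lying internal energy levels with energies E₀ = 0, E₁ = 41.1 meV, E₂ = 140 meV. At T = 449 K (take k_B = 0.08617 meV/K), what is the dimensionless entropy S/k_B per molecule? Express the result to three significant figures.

k_BT = 0.08617 × 449 K = 38.690 meV.
Eᵢ/kT = 0, 1.0623, 3.6185.
Z = Σ e^(−Eᵢ/kT) = e^(−0) + e^(−1.0623) + e^(−3.6185) = 1.0000 + 0.34566 + 0.026823 = 1.3725.
⟨E⟩ = Σ EᵢPᵢ = 13.087 meV.
S/k_B = ln Z + ⟨E⟩/kT = ln(1.3725) + 13.087/38.690 = 0.31663 + 0.33825 = 0.655.

0.655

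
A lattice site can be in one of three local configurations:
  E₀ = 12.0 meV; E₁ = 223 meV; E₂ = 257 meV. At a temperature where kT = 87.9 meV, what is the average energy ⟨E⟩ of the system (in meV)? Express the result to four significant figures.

41.70 meV

Eᵢ/kT = 0.136519, 2.53697, 2.92378.
Z = Σ e^(−Eᵢ/kT) = e^(−0.136519) + e^(−2.53697) + e^(−2.92378) = 0.872390 + 0.0791057 + 0.0537302 = 1.00523.
⟨E⟩ = Σ Eᵢ e^(−Eᵢ/kT) / Z = (12.0·0.872390 + 223·0.0791057 + 257·0.0537302) / 1.00523 = 41.70 meV.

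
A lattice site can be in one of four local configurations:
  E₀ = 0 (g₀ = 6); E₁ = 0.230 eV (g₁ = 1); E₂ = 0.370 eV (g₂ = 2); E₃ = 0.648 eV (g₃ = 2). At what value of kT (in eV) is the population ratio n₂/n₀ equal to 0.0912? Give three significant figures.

0.285 eV

n₂/n₀ = (g₂/g₀) exp[−(E₂−E₀)/kT] = 0.0912.
⇒ (E₂−E₀)/kT = ln((2/6)/0.0912) = ln(3.6550) = 1.2961.
kT = 0.370 eV / 1.2961 = 0.285 eV.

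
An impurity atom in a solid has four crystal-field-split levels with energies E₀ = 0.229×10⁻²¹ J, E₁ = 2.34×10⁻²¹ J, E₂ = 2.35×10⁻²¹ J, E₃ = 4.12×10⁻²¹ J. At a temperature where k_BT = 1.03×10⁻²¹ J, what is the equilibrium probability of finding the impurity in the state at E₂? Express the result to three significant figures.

Eᵢ/kT = 0.22233, 2.2718, 2.2816, 4.0000.
Z = Σ e^(−Eᵢ/kT) = e^(−0.22233) + e^(−2.2718) + e^(−2.2816) + e^(−4.0000) = 0.80065 + 0.10313 + 0.10212 + 0.018316 = 1.0242.
P₂ = e^(−E₂/kT) / Z = 0.10212/1.0242 = 0.0997.

0.0997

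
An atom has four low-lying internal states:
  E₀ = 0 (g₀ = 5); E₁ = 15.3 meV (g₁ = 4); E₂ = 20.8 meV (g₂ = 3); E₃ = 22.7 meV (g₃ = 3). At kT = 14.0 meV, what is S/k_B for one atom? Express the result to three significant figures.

2.48

Eᵢ/kT = 0, 1.0929, 1.4857, 1.6214.
Z = Σ gᵢe^(−Eᵢ/kT) = 5·e^(−0) + 4·e^(−1.0929) + 3·e^(−1.4857) + 3·e^(−1.6214) = 5.0000 + 1.3410 + 0.67903 + 0.59287 = 7.6129.
⟨E⟩ = Σ EᵢPᵢ = 6.3181 meV.
S/k_B = ln Z + ⟨E⟩/kT = ln(7.6129) + 6.3181/14.0 = 2.0298 + 0.45129 = 2.48.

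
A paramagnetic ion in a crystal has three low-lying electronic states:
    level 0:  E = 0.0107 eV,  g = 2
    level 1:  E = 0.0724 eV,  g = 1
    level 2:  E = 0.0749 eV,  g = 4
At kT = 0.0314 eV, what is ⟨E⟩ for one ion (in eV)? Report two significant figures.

0.026 eV

Eᵢ/kT = 0.3408, 2.306, 2.385.
Z = Σ gᵢe^(−Eᵢ/kT) = 2·e^(−0.3408) + 1·e^(−2.306) + 4·e^(−2.385) = 1.422 + 0.09966 + 0.3684 = 1.890.
⟨E⟩ = Σ Eᵢ gᵢe^(−Eᵢ/kT) / Z = (0.0107·1.422 + 0.0724·0.09966 + 0.0749·0.3684) / 1.890 = 0.026 eV.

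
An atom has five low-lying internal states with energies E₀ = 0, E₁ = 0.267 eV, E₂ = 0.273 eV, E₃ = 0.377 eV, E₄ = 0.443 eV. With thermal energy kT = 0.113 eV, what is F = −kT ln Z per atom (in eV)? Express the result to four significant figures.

Eᵢ/kT = 0, 2.36283, 2.41593, 3.33628, 3.92035.
Z = Σ e^(−Eᵢ/kT) = e^(−0) + e^(−2.36283) + e^(−2.41593) + e^(−3.33628) + e^(−3.92035) = 1.00000 + 0.0941534 + 0.0892843 + 0.0355690 + 0.0198342 = 1.23884.
F = −kT ln Z = −0.113 × ln(1.23884) = −0.113 × 0.214175 = -0.02420 eV.

-0.02420 eV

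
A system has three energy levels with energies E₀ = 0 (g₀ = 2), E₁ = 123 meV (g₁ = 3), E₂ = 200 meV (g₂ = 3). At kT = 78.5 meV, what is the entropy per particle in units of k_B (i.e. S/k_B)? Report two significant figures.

Eᵢ/kT = 0, 1.567, 2.548.
Z = Σ gᵢe^(−Eᵢ/kT) = 2·e^(−0) + 3·e^(−1.567) + 3·e^(−2.548) = 2.000 + 0.6260 + 0.2347 = 2.861.
⟨E⟩ = Σ EᵢPᵢ = 43.32 meV.
S/k_B = ln Z + ⟨E⟩/kT = ln(2.861) + 43.32/78.5 = 1.051 + 0.5518 = 1.6.

1.6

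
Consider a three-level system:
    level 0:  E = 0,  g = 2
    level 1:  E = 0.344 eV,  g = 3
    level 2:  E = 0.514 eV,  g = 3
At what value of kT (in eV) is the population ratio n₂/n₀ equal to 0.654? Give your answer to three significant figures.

0.619 eV

n₂/n₀ = (g₂/g₀) exp[−(E₂−E₀)/kT] = 0.654.
⇒ (E₂−E₀)/kT = ln((3/2)/0.654) = ln(2.2936) = 0.83012.
kT = 0.514 eV / 0.83012 = 0.619 eV.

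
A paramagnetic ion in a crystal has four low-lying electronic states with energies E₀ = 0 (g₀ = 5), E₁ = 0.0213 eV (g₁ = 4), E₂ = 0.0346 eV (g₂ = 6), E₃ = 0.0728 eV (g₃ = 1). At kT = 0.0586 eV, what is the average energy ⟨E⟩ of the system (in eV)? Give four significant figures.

Eᵢ/kT = 0, 0.363481, 0.590444, 1.24232.
Z = Σ gᵢe^(−Eᵢ/kT) = 5·e^(−0) + 4·e^(−0.363481) + 6·e^(−0.590444) + 1·e^(−1.24232) = 5.00000 + 2.78101 + 3.32449 + 0.288714 = 11.3942.
⟨E⟩ = Σ Eᵢ gᵢe^(−Eᵢ/kT) / Z = (0·5.00000 + 0.0213·2.78101 + 0.0346·3.32449 + 0.0728·0.288714) / 11.3942 = 0.01714 eV.

0.01714 eV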